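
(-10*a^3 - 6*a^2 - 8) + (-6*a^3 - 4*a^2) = -16*a^3 - 10*a^2 - 8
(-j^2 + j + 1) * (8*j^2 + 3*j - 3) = -8*j^4 + 5*j^3 + 14*j^2 - 3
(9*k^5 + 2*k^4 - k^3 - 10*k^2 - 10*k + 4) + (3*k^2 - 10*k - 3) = 9*k^5 + 2*k^4 - k^3 - 7*k^2 - 20*k + 1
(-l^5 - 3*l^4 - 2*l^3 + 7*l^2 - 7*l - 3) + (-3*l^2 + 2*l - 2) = -l^5 - 3*l^4 - 2*l^3 + 4*l^2 - 5*l - 5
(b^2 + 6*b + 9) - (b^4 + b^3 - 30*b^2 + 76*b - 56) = -b^4 - b^3 + 31*b^2 - 70*b + 65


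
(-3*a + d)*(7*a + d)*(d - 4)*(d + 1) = -21*a^2*d^2 + 63*a^2*d + 84*a^2 + 4*a*d^3 - 12*a*d^2 - 16*a*d + d^4 - 3*d^3 - 4*d^2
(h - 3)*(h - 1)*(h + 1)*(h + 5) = h^4 + 2*h^3 - 16*h^2 - 2*h + 15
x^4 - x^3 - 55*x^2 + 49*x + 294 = (x - 7)*(x - 3)*(x + 2)*(x + 7)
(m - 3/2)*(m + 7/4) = m^2 + m/4 - 21/8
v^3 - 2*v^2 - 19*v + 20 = (v - 5)*(v - 1)*(v + 4)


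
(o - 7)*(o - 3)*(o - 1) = o^3 - 11*o^2 + 31*o - 21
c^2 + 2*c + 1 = (c + 1)^2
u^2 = u^2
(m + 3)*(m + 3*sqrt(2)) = m^2 + 3*m + 3*sqrt(2)*m + 9*sqrt(2)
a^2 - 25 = (a - 5)*(a + 5)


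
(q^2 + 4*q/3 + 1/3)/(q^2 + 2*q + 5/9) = 3*(q + 1)/(3*q + 5)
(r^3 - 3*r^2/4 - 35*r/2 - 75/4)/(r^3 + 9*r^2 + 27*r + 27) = (4*r^2 - 15*r - 25)/(4*(r^2 + 6*r + 9))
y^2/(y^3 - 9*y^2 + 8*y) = y/(y^2 - 9*y + 8)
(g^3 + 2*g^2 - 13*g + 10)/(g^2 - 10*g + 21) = (g^3 + 2*g^2 - 13*g + 10)/(g^2 - 10*g + 21)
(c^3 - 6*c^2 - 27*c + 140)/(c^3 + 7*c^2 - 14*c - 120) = (c - 7)/(c + 6)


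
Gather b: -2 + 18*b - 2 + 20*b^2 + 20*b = 20*b^2 + 38*b - 4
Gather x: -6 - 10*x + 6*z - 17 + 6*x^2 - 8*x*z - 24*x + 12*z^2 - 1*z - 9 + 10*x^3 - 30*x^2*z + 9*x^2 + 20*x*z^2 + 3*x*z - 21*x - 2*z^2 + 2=10*x^3 + x^2*(15 - 30*z) + x*(20*z^2 - 5*z - 55) + 10*z^2 + 5*z - 30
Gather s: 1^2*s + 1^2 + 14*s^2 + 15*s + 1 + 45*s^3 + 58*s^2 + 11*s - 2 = 45*s^3 + 72*s^2 + 27*s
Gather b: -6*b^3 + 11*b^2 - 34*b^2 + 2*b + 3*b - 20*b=-6*b^3 - 23*b^2 - 15*b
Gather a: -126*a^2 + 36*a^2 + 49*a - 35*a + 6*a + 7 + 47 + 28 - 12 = -90*a^2 + 20*a + 70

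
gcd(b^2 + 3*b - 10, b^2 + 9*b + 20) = b + 5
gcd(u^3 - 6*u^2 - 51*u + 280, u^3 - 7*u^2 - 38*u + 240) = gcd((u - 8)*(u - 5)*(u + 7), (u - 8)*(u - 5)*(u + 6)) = u^2 - 13*u + 40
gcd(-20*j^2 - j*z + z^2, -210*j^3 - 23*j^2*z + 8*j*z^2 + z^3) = -5*j + z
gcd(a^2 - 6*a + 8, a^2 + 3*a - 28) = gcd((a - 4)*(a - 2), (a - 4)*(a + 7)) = a - 4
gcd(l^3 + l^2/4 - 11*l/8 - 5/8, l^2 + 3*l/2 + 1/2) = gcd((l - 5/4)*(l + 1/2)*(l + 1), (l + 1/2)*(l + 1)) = l^2 + 3*l/2 + 1/2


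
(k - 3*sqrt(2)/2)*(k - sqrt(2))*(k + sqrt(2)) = k^3 - 3*sqrt(2)*k^2/2 - 2*k + 3*sqrt(2)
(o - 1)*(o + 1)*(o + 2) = o^3 + 2*o^2 - o - 2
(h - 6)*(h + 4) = h^2 - 2*h - 24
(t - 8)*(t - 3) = t^2 - 11*t + 24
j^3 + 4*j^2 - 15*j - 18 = (j - 3)*(j + 1)*(j + 6)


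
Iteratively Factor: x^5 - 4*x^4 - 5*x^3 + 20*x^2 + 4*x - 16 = (x - 4)*(x^4 - 5*x^2 + 4) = (x - 4)*(x - 1)*(x^3 + x^2 - 4*x - 4) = (x - 4)*(x - 1)*(x + 1)*(x^2 - 4) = (x - 4)*(x - 1)*(x + 1)*(x + 2)*(x - 2)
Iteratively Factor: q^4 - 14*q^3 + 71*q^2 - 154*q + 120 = (q - 3)*(q^3 - 11*q^2 + 38*q - 40) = (q - 4)*(q - 3)*(q^2 - 7*q + 10) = (q - 4)*(q - 3)*(q - 2)*(q - 5)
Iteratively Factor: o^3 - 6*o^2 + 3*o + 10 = (o - 5)*(o^2 - o - 2) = (o - 5)*(o - 2)*(o + 1)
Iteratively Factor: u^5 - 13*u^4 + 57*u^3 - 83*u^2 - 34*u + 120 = (u - 2)*(u^4 - 11*u^3 + 35*u^2 - 13*u - 60) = (u - 2)*(u + 1)*(u^3 - 12*u^2 + 47*u - 60) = (u - 5)*(u - 2)*(u + 1)*(u^2 - 7*u + 12) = (u - 5)*(u - 4)*(u - 2)*(u + 1)*(u - 3)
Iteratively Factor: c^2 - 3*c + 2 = (c - 2)*(c - 1)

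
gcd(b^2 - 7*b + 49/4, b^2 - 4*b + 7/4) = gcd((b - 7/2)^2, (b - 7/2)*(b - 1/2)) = b - 7/2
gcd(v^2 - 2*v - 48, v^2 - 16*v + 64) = v - 8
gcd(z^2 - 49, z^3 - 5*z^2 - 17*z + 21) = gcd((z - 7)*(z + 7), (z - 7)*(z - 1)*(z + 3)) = z - 7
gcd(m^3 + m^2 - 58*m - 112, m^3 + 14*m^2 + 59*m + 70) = m^2 + 9*m + 14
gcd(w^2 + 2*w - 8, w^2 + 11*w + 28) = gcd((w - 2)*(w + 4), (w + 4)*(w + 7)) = w + 4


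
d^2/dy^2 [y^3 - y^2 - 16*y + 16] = 6*y - 2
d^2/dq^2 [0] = 0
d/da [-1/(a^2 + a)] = (2*a + 1)/(a^2*(a + 1)^2)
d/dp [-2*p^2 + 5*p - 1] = 5 - 4*p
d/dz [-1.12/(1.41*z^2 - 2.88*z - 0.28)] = (3.1584*z - 3.2256)/(-1.41*z^2 + 2.88*z + 0.28)^2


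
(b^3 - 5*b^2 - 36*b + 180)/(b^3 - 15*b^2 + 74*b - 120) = (b + 6)/(b - 4)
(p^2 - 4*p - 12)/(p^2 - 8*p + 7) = (p^2 - 4*p - 12)/(p^2 - 8*p + 7)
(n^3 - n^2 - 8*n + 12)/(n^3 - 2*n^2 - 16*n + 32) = (n^2 + n - 6)/(n^2 - 16)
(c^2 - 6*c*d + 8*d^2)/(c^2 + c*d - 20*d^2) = (c - 2*d)/(c + 5*d)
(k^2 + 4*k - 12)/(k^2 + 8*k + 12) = (k - 2)/(k + 2)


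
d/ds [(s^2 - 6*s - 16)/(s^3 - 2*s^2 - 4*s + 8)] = (14 - s)/(s^3 - 6*s^2 + 12*s - 8)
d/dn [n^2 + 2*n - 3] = 2*n + 2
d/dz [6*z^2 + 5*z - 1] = 12*z + 5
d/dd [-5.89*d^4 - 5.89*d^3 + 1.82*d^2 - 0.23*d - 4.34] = -23.56*d^3 - 17.67*d^2 + 3.64*d - 0.23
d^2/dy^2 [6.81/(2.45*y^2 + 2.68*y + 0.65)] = (-81.75405*y^2 - 89.42892*y + 6.81*(4.9*y + 2.68)*(9.8*y + 5.36) - 21.68985)/(2.45*y^2 + 2.68*y + 0.65)^3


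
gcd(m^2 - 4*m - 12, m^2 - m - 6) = m + 2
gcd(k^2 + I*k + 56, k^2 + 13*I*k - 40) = k + 8*I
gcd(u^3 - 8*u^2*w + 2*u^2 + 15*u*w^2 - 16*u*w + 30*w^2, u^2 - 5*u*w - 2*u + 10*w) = u - 5*w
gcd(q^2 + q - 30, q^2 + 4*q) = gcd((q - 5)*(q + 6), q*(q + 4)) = 1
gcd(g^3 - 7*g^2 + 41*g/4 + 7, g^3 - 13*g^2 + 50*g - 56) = g - 4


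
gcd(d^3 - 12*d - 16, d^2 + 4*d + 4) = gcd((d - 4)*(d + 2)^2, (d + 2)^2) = d^2 + 4*d + 4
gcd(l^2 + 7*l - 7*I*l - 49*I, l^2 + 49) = l - 7*I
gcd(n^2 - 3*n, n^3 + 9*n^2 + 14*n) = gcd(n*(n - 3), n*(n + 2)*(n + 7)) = n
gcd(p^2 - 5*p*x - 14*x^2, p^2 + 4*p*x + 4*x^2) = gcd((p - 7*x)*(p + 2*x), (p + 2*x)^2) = p + 2*x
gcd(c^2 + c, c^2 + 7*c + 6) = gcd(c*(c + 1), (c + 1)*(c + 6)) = c + 1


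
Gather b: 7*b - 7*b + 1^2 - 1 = 0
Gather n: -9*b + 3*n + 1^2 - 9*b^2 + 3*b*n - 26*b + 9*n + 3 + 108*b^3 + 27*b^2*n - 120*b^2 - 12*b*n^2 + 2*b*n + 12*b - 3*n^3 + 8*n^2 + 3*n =108*b^3 - 129*b^2 - 23*b - 3*n^3 + n^2*(8 - 12*b) + n*(27*b^2 + 5*b + 15) + 4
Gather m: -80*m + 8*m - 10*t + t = -72*m - 9*t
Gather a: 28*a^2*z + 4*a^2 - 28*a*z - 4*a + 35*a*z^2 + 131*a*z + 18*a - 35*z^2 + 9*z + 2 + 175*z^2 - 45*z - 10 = a^2*(28*z + 4) + a*(35*z^2 + 103*z + 14) + 140*z^2 - 36*z - 8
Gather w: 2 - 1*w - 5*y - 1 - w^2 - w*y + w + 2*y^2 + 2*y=-w^2 - w*y + 2*y^2 - 3*y + 1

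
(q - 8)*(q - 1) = q^2 - 9*q + 8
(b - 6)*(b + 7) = b^2 + b - 42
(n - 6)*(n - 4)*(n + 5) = n^3 - 5*n^2 - 26*n + 120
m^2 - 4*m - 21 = (m - 7)*(m + 3)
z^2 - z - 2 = (z - 2)*(z + 1)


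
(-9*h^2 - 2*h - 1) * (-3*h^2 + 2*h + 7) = 27*h^4 - 12*h^3 - 64*h^2 - 16*h - 7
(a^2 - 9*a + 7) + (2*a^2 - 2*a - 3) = 3*a^2 - 11*a + 4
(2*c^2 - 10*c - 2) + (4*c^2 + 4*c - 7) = 6*c^2 - 6*c - 9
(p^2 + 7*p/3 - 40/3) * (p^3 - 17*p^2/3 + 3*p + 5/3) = p^5 - 10*p^4/3 - 212*p^3/9 + 758*p^2/9 - 325*p/9 - 200/9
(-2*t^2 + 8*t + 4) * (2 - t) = 2*t^3 - 12*t^2 + 12*t + 8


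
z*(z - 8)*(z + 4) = z^3 - 4*z^2 - 32*z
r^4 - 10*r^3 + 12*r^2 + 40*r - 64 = (r - 8)*(r - 2)^2*(r + 2)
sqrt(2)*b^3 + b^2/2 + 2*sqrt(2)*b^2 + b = b*(b + 2)*(sqrt(2)*b + 1/2)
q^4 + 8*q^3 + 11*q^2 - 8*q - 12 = (q - 1)*(q + 1)*(q + 2)*(q + 6)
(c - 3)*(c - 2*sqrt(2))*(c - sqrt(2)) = c^3 - 3*sqrt(2)*c^2 - 3*c^2 + 4*c + 9*sqrt(2)*c - 12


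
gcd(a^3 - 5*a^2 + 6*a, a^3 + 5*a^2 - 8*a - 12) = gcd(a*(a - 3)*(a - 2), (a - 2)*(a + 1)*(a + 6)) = a - 2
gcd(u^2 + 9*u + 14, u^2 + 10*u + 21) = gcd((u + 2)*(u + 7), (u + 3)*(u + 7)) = u + 7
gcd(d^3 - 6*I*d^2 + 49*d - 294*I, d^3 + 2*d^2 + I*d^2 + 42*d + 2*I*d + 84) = d^2 + I*d + 42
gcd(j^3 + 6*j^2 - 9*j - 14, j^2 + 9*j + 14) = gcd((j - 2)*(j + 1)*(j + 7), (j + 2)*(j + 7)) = j + 7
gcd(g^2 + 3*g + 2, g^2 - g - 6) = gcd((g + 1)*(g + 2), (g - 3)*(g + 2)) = g + 2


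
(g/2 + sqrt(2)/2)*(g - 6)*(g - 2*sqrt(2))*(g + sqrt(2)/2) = g^4/2 - 3*g^3 - sqrt(2)*g^3/4 - 5*g^2/2 + 3*sqrt(2)*g^2/2 - sqrt(2)*g + 15*g + 6*sqrt(2)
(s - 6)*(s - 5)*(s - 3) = s^3 - 14*s^2 + 63*s - 90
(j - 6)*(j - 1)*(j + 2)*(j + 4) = j^4 - j^3 - 28*j^2 - 20*j + 48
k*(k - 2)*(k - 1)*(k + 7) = k^4 + 4*k^3 - 19*k^2 + 14*k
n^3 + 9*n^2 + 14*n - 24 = (n - 1)*(n + 4)*(n + 6)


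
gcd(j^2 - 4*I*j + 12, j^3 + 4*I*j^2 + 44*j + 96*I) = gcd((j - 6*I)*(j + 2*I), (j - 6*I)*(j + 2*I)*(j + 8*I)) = j^2 - 4*I*j + 12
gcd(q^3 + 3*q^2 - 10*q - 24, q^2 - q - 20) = q + 4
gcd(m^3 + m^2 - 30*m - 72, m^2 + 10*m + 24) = m + 4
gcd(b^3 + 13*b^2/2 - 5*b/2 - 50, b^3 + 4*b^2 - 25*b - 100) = b^2 + 9*b + 20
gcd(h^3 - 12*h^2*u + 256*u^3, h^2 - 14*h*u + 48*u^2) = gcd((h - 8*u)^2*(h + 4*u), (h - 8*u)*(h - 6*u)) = -h + 8*u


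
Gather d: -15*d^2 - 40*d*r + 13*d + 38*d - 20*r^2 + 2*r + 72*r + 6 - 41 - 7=-15*d^2 + d*(51 - 40*r) - 20*r^2 + 74*r - 42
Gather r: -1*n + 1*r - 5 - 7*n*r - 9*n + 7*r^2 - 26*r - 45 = -10*n + 7*r^2 + r*(-7*n - 25) - 50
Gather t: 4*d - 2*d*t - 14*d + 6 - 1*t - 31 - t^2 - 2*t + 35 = -10*d - t^2 + t*(-2*d - 3) + 10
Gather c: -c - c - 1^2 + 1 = -2*c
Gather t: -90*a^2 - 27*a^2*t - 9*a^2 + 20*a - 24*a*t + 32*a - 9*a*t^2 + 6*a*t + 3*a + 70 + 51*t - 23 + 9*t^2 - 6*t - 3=-99*a^2 + 55*a + t^2*(9 - 9*a) + t*(-27*a^2 - 18*a + 45) + 44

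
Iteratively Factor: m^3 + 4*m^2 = (m)*(m^2 + 4*m) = m*(m + 4)*(m)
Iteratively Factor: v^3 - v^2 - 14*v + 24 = (v + 4)*(v^2 - 5*v + 6) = (v - 2)*(v + 4)*(v - 3)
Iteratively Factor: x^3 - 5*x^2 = (x)*(x^2 - 5*x) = x^2*(x - 5)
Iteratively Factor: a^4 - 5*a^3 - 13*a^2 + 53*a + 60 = (a - 5)*(a^3 - 13*a - 12) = (a - 5)*(a + 3)*(a^2 - 3*a - 4) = (a - 5)*(a + 1)*(a + 3)*(a - 4)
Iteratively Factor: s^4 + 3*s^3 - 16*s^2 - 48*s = (s + 4)*(s^3 - s^2 - 12*s) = (s + 3)*(s + 4)*(s^2 - 4*s) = (s - 4)*(s + 3)*(s + 4)*(s)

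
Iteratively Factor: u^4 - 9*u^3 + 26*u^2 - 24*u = (u - 2)*(u^3 - 7*u^2 + 12*u) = u*(u - 2)*(u^2 - 7*u + 12) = u*(u - 4)*(u - 2)*(u - 3)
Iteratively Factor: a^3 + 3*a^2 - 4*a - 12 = (a + 2)*(a^2 + a - 6) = (a - 2)*(a + 2)*(a + 3)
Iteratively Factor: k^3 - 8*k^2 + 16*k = (k - 4)*(k^2 - 4*k) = (k - 4)^2*(k)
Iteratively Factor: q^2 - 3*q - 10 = (q + 2)*(q - 5)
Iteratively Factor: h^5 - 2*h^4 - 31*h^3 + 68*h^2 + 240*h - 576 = (h + 4)*(h^4 - 6*h^3 - 7*h^2 + 96*h - 144) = (h - 3)*(h + 4)*(h^3 - 3*h^2 - 16*h + 48) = (h - 3)*(h + 4)^2*(h^2 - 7*h + 12) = (h - 4)*(h - 3)*(h + 4)^2*(h - 3)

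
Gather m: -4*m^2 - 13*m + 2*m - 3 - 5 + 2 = -4*m^2 - 11*m - 6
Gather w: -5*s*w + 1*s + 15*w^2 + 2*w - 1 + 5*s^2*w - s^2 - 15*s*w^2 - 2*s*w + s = -s^2 + 2*s + w^2*(15 - 15*s) + w*(5*s^2 - 7*s + 2) - 1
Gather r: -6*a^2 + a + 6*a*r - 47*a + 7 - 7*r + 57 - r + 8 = -6*a^2 - 46*a + r*(6*a - 8) + 72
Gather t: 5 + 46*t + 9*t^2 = 9*t^2 + 46*t + 5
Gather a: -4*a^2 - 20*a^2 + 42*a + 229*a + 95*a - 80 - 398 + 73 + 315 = -24*a^2 + 366*a - 90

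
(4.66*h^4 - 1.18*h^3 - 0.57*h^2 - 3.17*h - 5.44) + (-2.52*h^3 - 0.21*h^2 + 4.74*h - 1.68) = 4.66*h^4 - 3.7*h^3 - 0.78*h^2 + 1.57*h - 7.12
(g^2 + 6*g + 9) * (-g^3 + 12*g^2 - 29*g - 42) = -g^5 + 6*g^4 + 34*g^3 - 108*g^2 - 513*g - 378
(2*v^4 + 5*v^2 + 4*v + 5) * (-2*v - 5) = -4*v^5 - 10*v^4 - 10*v^3 - 33*v^2 - 30*v - 25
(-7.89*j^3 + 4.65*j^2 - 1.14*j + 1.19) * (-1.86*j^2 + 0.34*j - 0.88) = 14.6754*j^5 - 11.3316*j^4 + 10.6446*j^3 - 6.693*j^2 + 1.4078*j - 1.0472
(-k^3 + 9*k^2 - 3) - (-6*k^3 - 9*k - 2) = 5*k^3 + 9*k^2 + 9*k - 1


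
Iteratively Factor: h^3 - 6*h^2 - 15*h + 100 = (h - 5)*(h^2 - h - 20) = (h - 5)*(h + 4)*(h - 5)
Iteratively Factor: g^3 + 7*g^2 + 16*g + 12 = (g + 3)*(g^2 + 4*g + 4) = (g + 2)*(g + 3)*(g + 2)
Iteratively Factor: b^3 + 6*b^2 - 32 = (b - 2)*(b^2 + 8*b + 16) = (b - 2)*(b + 4)*(b + 4)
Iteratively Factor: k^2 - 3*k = (k - 3)*(k)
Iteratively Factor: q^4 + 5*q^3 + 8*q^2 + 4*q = (q + 1)*(q^3 + 4*q^2 + 4*q) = q*(q + 1)*(q^2 + 4*q + 4) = q*(q + 1)*(q + 2)*(q + 2)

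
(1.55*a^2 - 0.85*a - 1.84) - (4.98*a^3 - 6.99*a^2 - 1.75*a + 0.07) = -4.98*a^3 + 8.54*a^2 + 0.9*a - 1.91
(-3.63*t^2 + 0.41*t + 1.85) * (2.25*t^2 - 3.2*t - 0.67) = -8.1675*t^4 + 12.5385*t^3 + 5.2826*t^2 - 6.1947*t - 1.2395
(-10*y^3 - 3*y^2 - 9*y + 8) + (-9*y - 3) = -10*y^3 - 3*y^2 - 18*y + 5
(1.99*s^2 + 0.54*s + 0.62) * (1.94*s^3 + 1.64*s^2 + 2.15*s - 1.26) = 3.8606*s^5 + 4.3112*s^4 + 6.3669*s^3 - 0.3296*s^2 + 0.6526*s - 0.7812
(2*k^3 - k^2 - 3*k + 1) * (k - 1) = 2*k^4 - 3*k^3 - 2*k^2 + 4*k - 1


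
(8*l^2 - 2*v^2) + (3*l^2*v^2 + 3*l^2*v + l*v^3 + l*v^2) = 3*l^2*v^2 + 3*l^2*v + 8*l^2 + l*v^3 + l*v^2 - 2*v^2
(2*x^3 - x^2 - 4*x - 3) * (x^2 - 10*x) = 2*x^5 - 21*x^4 + 6*x^3 + 37*x^2 + 30*x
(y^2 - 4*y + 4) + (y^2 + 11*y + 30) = 2*y^2 + 7*y + 34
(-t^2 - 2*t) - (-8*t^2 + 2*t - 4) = 7*t^2 - 4*t + 4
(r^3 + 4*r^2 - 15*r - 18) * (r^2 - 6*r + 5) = r^5 - 2*r^4 - 34*r^3 + 92*r^2 + 33*r - 90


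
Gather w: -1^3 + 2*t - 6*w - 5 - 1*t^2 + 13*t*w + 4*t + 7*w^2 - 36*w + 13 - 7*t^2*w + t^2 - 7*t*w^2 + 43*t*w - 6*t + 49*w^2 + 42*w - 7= w^2*(56 - 7*t) + w*(-7*t^2 + 56*t)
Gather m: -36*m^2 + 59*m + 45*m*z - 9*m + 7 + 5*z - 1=-36*m^2 + m*(45*z + 50) + 5*z + 6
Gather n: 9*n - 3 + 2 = 9*n - 1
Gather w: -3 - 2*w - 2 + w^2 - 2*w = w^2 - 4*w - 5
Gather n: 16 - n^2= 16 - n^2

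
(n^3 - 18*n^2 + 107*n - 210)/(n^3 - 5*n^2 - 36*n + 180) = (n - 7)/(n + 6)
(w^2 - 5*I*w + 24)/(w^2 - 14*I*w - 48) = (w + 3*I)/(w - 6*I)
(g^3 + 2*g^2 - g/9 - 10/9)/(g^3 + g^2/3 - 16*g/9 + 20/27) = 3*(g + 1)/(3*g - 2)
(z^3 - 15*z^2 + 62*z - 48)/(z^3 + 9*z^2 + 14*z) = (z^3 - 15*z^2 + 62*z - 48)/(z*(z^2 + 9*z + 14))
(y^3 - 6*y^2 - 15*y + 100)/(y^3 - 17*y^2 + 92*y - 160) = (y^2 - y - 20)/(y^2 - 12*y + 32)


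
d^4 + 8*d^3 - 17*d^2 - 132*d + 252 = (d - 3)*(d - 2)*(d + 6)*(d + 7)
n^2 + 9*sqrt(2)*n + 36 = (n + 3*sqrt(2))*(n + 6*sqrt(2))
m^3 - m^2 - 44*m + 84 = (m - 6)*(m - 2)*(m + 7)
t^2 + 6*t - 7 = (t - 1)*(t + 7)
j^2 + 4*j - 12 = (j - 2)*(j + 6)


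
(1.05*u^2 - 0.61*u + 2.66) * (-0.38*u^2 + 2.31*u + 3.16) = -0.399*u^4 + 2.6573*u^3 + 0.8981*u^2 + 4.217*u + 8.4056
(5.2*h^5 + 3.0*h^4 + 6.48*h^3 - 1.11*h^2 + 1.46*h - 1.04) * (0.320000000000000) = 1.664*h^5 + 0.96*h^4 + 2.0736*h^3 - 0.3552*h^2 + 0.4672*h - 0.3328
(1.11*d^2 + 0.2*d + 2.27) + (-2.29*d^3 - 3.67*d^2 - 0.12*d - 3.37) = -2.29*d^3 - 2.56*d^2 + 0.08*d - 1.1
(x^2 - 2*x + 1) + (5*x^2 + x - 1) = 6*x^2 - x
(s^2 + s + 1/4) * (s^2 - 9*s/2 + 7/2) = s^4 - 7*s^3/2 - 3*s^2/4 + 19*s/8 + 7/8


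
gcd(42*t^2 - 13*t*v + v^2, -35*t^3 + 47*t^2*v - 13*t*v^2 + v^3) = 7*t - v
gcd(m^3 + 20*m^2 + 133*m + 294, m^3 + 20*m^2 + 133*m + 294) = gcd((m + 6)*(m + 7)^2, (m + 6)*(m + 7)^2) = m^3 + 20*m^2 + 133*m + 294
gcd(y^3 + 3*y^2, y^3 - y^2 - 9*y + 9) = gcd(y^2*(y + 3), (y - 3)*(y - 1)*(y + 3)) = y + 3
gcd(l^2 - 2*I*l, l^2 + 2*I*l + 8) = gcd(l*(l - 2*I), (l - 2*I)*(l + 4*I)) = l - 2*I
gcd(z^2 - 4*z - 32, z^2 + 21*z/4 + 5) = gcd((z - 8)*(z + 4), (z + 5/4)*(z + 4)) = z + 4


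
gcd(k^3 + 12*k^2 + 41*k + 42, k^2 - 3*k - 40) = 1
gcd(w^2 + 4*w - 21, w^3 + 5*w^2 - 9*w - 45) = w - 3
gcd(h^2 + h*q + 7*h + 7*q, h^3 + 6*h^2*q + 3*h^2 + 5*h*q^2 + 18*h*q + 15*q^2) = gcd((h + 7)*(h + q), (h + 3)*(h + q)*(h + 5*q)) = h + q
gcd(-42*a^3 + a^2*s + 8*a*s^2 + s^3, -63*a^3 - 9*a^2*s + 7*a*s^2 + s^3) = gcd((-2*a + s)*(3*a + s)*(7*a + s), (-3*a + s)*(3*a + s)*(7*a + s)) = 21*a^2 + 10*a*s + s^2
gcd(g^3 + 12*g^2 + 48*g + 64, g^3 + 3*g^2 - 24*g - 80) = g^2 + 8*g + 16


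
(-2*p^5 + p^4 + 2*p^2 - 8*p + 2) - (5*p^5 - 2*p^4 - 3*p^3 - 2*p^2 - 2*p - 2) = -7*p^5 + 3*p^4 + 3*p^3 + 4*p^2 - 6*p + 4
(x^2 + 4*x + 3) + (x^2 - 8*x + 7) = 2*x^2 - 4*x + 10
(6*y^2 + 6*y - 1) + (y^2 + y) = 7*y^2 + 7*y - 1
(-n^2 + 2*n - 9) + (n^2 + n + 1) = 3*n - 8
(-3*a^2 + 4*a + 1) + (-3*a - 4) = -3*a^2 + a - 3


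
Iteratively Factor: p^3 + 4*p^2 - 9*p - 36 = (p - 3)*(p^2 + 7*p + 12) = (p - 3)*(p + 3)*(p + 4)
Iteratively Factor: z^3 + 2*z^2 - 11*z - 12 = (z - 3)*(z^2 + 5*z + 4) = (z - 3)*(z + 1)*(z + 4)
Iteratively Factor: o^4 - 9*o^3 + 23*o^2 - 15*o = (o - 1)*(o^3 - 8*o^2 + 15*o) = (o - 5)*(o - 1)*(o^2 - 3*o) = o*(o - 5)*(o - 1)*(o - 3)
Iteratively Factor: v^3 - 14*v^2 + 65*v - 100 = (v - 5)*(v^2 - 9*v + 20) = (v - 5)*(v - 4)*(v - 5)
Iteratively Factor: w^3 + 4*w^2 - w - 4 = (w + 1)*(w^2 + 3*w - 4) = (w - 1)*(w + 1)*(w + 4)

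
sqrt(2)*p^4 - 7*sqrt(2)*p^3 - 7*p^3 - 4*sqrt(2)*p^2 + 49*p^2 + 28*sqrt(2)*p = p*(p - 7)*(p - 4*sqrt(2))*(sqrt(2)*p + 1)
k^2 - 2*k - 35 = (k - 7)*(k + 5)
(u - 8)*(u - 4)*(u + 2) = u^3 - 10*u^2 + 8*u + 64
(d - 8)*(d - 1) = d^2 - 9*d + 8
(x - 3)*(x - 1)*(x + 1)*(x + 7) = x^4 + 4*x^3 - 22*x^2 - 4*x + 21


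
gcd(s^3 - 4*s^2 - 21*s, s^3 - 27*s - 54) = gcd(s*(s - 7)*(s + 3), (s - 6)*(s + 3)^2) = s + 3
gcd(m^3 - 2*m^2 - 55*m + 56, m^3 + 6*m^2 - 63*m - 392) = m^2 - m - 56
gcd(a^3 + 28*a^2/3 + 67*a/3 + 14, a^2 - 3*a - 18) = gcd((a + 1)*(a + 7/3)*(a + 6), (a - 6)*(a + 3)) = 1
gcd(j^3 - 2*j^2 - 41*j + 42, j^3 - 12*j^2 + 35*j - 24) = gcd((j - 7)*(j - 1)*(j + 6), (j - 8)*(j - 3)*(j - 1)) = j - 1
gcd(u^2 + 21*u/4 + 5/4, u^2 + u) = 1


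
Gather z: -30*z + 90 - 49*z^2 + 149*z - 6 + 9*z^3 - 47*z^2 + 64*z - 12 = 9*z^3 - 96*z^2 + 183*z + 72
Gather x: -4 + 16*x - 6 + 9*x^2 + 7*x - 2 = 9*x^2 + 23*x - 12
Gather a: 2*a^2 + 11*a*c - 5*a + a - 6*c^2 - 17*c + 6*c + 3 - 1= 2*a^2 + a*(11*c - 4) - 6*c^2 - 11*c + 2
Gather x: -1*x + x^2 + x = x^2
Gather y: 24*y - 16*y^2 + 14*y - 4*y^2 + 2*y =-20*y^2 + 40*y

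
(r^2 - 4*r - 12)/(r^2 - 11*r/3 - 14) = 3*(r + 2)/(3*r + 7)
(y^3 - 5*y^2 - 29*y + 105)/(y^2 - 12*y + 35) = (y^2 + 2*y - 15)/(y - 5)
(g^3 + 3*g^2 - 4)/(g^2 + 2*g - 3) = (g^2 + 4*g + 4)/(g + 3)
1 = 1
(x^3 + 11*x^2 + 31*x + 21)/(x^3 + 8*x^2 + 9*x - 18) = (x^2 + 8*x + 7)/(x^2 + 5*x - 6)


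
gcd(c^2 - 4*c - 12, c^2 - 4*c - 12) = c^2 - 4*c - 12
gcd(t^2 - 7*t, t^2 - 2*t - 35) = t - 7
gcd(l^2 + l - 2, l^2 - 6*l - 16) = l + 2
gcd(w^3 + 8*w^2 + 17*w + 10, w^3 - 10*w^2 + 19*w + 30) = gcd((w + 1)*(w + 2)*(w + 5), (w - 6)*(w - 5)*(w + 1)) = w + 1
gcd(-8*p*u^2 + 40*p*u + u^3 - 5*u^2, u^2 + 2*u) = u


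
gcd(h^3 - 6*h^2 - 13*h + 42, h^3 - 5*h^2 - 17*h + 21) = h^2 - 4*h - 21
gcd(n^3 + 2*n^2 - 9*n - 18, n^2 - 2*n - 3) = n - 3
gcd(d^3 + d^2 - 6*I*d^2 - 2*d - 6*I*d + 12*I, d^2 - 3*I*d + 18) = d - 6*I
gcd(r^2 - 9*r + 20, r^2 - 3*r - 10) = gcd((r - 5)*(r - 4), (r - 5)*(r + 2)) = r - 5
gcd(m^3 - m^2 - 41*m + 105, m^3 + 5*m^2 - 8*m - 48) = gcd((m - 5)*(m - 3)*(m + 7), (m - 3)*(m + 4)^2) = m - 3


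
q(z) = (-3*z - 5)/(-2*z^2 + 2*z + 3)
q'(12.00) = -0.02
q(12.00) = 0.16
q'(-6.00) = -0.01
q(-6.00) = -0.16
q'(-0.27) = 1.11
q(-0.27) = -1.81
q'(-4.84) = -0.01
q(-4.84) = -0.18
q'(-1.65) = 0.54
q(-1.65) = 0.01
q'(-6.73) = -0.01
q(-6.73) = -0.15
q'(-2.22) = 0.12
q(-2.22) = -0.15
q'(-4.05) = -0.01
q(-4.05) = -0.19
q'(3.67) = -0.56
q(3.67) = 0.96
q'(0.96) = -2.51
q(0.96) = -2.56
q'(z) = (-3*z - 5)*(4*z - 2)/(-2*z^2 + 2*z + 3)^2 - 3/(-2*z^2 + 2*z + 3) = (-6*z^2 - 20*z + 1)/(4*z^4 - 8*z^3 - 8*z^2 + 12*z + 9)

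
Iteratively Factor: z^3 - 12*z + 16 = (z - 2)*(z^2 + 2*z - 8) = (z - 2)*(z + 4)*(z - 2)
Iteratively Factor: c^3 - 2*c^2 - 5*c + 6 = (c - 1)*(c^2 - c - 6) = (c - 3)*(c - 1)*(c + 2)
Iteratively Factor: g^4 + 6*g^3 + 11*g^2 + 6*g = (g + 3)*(g^3 + 3*g^2 + 2*g) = (g + 2)*(g + 3)*(g^2 + g) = g*(g + 2)*(g + 3)*(g + 1)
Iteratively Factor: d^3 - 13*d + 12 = (d - 1)*(d^2 + d - 12) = (d - 1)*(d + 4)*(d - 3)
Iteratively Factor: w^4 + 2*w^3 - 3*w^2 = (w - 1)*(w^3 + 3*w^2) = w*(w - 1)*(w^2 + 3*w) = w*(w - 1)*(w + 3)*(w)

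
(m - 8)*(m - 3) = m^2 - 11*m + 24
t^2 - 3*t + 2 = (t - 2)*(t - 1)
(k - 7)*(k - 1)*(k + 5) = k^3 - 3*k^2 - 33*k + 35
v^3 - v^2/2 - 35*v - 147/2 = (v - 7)*(v + 3)*(v + 7/2)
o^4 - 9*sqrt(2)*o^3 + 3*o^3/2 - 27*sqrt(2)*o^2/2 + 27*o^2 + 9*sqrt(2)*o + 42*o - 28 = (o - 1/2)*(o + 2)*(o - 7*sqrt(2))*(o - 2*sqrt(2))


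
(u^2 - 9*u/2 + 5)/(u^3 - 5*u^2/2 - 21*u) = (-2*u^2 + 9*u - 10)/(u*(-2*u^2 + 5*u + 42))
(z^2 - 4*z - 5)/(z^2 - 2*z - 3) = (z - 5)/(z - 3)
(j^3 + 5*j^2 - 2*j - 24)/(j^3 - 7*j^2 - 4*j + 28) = (j^2 + 7*j + 12)/(j^2 - 5*j - 14)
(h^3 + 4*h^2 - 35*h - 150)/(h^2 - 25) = (h^2 - h - 30)/(h - 5)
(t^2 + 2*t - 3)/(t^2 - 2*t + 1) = (t + 3)/(t - 1)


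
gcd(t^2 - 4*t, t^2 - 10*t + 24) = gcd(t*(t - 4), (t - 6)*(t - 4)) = t - 4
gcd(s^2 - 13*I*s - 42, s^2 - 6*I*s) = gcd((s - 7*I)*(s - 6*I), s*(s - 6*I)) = s - 6*I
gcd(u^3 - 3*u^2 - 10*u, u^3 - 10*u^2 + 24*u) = u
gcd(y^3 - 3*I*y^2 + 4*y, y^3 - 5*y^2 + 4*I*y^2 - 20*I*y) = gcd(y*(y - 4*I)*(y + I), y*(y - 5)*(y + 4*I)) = y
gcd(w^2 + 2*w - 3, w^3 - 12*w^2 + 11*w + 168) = w + 3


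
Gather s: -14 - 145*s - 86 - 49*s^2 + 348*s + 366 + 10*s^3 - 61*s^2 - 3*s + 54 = 10*s^3 - 110*s^2 + 200*s + 320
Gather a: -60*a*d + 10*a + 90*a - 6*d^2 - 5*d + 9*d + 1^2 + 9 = a*(100 - 60*d) - 6*d^2 + 4*d + 10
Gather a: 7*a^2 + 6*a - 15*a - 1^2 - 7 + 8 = 7*a^2 - 9*a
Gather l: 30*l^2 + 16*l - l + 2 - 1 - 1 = 30*l^2 + 15*l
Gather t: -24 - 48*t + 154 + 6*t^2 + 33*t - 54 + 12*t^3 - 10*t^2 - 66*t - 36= 12*t^3 - 4*t^2 - 81*t + 40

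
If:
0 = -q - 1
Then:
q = -1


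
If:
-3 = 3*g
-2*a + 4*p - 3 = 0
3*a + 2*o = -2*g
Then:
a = 2*p - 3/2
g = -1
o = 13/4 - 3*p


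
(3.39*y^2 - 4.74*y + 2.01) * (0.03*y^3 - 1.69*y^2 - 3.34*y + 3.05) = 0.1017*y^5 - 5.8713*y^4 - 3.2517*y^3 + 22.7742*y^2 - 21.1704*y + 6.1305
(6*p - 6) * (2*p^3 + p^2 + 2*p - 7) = 12*p^4 - 6*p^3 + 6*p^2 - 54*p + 42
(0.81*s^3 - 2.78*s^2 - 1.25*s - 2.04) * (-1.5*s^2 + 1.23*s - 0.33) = -1.215*s^5 + 5.1663*s^4 - 1.8117*s^3 + 2.4399*s^2 - 2.0967*s + 0.6732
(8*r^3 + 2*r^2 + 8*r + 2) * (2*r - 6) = 16*r^4 - 44*r^3 + 4*r^2 - 44*r - 12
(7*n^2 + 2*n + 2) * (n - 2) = 7*n^3 - 12*n^2 - 2*n - 4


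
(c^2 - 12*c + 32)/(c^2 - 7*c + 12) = (c - 8)/(c - 3)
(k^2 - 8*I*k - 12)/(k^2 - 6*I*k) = (k - 2*I)/k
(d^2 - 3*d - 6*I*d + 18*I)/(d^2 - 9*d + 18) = (d - 6*I)/(d - 6)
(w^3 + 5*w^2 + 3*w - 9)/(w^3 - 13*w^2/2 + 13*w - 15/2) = 2*(w^2 + 6*w + 9)/(2*w^2 - 11*w + 15)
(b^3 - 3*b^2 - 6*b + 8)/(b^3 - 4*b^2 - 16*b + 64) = (b^2 + b - 2)/(b^2 - 16)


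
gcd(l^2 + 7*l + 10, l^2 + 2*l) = l + 2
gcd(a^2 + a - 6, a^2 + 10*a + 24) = 1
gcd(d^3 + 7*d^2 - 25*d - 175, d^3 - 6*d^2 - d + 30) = d - 5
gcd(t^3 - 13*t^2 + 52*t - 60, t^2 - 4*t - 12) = t - 6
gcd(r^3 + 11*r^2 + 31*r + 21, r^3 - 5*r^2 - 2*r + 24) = 1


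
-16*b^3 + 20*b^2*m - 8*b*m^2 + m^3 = (-4*b + m)*(-2*b + m)^2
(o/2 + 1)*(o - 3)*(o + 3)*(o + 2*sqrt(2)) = o^4/2 + o^3 + sqrt(2)*o^3 - 9*o^2/2 + 2*sqrt(2)*o^2 - 9*sqrt(2)*o - 9*o - 18*sqrt(2)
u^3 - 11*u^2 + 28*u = u*(u - 7)*(u - 4)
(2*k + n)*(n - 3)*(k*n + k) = 2*k^2*n^2 - 4*k^2*n - 6*k^2 + k*n^3 - 2*k*n^2 - 3*k*n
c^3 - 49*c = c*(c - 7)*(c + 7)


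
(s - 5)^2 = s^2 - 10*s + 25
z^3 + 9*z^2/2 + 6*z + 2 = (z + 1/2)*(z + 2)^2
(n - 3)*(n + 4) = n^2 + n - 12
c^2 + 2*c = c*(c + 2)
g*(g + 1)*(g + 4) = g^3 + 5*g^2 + 4*g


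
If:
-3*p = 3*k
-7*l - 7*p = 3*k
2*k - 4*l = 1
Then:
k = -7/2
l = -2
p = 7/2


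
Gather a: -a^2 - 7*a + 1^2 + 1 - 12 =-a^2 - 7*a - 10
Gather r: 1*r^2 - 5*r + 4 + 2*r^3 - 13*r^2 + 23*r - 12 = 2*r^3 - 12*r^2 + 18*r - 8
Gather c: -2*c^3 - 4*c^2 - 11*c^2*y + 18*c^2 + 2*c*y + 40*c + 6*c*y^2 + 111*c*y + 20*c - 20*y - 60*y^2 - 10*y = -2*c^3 + c^2*(14 - 11*y) + c*(6*y^2 + 113*y + 60) - 60*y^2 - 30*y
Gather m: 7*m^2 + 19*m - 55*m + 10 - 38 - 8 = 7*m^2 - 36*m - 36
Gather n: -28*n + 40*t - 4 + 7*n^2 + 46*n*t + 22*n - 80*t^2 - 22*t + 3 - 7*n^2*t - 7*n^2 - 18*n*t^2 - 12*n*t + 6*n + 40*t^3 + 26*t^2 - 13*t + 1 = -7*n^2*t + n*(-18*t^2 + 34*t) + 40*t^3 - 54*t^2 + 5*t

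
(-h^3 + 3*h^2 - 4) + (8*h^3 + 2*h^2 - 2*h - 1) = 7*h^3 + 5*h^2 - 2*h - 5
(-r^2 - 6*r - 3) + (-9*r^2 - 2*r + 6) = -10*r^2 - 8*r + 3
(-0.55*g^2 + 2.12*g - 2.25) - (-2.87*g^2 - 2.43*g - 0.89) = 2.32*g^2 + 4.55*g - 1.36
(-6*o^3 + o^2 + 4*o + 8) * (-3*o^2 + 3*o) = 18*o^5 - 21*o^4 - 9*o^3 - 12*o^2 + 24*o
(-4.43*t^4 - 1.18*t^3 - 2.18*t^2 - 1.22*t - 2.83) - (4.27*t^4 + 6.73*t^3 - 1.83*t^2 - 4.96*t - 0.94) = -8.7*t^4 - 7.91*t^3 - 0.35*t^2 + 3.74*t - 1.89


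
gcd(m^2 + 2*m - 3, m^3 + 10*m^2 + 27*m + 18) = m + 3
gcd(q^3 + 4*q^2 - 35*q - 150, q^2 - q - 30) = q^2 - q - 30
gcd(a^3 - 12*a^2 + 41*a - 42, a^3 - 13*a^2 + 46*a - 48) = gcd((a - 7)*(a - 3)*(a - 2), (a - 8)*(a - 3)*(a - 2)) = a^2 - 5*a + 6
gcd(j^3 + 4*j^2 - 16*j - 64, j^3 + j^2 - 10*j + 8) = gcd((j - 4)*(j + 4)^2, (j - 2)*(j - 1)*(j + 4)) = j + 4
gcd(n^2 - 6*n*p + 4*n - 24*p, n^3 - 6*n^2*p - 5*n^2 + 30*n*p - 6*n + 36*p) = -n + 6*p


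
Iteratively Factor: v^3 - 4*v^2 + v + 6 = (v + 1)*(v^2 - 5*v + 6) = (v - 3)*(v + 1)*(v - 2)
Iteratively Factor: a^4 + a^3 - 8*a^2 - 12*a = (a - 3)*(a^3 + 4*a^2 + 4*a) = a*(a - 3)*(a^2 + 4*a + 4) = a*(a - 3)*(a + 2)*(a + 2)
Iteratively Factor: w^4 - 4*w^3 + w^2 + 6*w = (w + 1)*(w^3 - 5*w^2 + 6*w) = (w - 2)*(w + 1)*(w^2 - 3*w) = (w - 3)*(w - 2)*(w + 1)*(w)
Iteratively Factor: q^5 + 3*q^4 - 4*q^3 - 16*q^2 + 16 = (q + 2)*(q^4 + q^3 - 6*q^2 - 4*q + 8) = (q + 2)^2*(q^3 - q^2 - 4*q + 4) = (q - 1)*(q + 2)^2*(q^2 - 4) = (q - 1)*(q + 2)^3*(q - 2)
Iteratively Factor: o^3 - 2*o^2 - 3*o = (o - 3)*(o^2 + o) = (o - 3)*(o + 1)*(o)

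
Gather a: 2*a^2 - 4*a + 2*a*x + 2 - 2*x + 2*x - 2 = 2*a^2 + a*(2*x - 4)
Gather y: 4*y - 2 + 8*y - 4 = 12*y - 6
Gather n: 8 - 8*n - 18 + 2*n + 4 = -6*n - 6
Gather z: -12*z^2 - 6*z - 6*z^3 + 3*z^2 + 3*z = -6*z^3 - 9*z^2 - 3*z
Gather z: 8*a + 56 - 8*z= 8*a - 8*z + 56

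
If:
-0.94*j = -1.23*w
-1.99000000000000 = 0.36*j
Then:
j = -5.53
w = -4.22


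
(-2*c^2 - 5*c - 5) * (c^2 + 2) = -2*c^4 - 5*c^3 - 9*c^2 - 10*c - 10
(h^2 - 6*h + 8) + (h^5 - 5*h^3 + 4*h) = h^5 - 5*h^3 + h^2 - 2*h + 8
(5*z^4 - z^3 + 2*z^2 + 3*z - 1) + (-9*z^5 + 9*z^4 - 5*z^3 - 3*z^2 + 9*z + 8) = -9*z^5 + 14*z^4 - 6*z^3 - z^2 + 12*z + 7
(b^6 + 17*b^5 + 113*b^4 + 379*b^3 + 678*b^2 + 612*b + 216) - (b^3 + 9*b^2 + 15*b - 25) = b^6 + 17*b^5 + 113*b^4 + 378*b^3 + 669*b^2 + 597*b + 241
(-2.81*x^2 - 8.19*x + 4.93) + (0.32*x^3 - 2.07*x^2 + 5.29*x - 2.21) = 0.32*x^3 - 4.88*x^2 - 2.9*x + 2.72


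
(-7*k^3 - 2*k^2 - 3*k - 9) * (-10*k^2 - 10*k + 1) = 70*k^5 + 90*k^4 + 43*k^3 + 118*k^2 + 87*k - 9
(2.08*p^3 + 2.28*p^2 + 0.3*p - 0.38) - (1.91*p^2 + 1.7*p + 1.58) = 2.08*p^3 + 0.37*p^2 - 1.4*p - 1.96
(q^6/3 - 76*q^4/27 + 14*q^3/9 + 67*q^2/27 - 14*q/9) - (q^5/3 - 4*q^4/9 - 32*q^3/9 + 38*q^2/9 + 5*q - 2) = q^6/3 - q^5/3 - 64*q^4/27 + 46*q^3/9 - 47*q^2/27 - 59*q/9 + 2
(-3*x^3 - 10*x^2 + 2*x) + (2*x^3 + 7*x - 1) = -x^3 - 10*x^2 + 9*x - 1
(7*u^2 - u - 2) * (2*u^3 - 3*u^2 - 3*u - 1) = 14*u^5 - 23*u^4 - 22*u^3 + 2*u^2 + 7*u + 2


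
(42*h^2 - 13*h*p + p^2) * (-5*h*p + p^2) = -210*h^3*p + 107*h^2*p^2 - 18*h*p^3 + p^4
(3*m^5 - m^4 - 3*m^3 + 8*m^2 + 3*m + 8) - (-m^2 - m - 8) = 3*m^5 - m^4 - 3*m^3 + 9*m^2 + 4*m + 16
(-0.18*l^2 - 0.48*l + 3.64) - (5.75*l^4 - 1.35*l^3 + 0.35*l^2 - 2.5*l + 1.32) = -5.75*l^4 + 1.35*l^3 - 0.53*l^2 + 2.02*l + 2.32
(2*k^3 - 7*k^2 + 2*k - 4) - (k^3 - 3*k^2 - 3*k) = k^3 - 4*k^2 + 5*k - 4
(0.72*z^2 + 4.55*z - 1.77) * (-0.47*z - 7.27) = -0.3384*z^3 - 7.3729*z^2 - 32.2466*z + 12.8679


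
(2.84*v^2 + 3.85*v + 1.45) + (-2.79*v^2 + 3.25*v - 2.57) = 0.0499999999999998*v^2 + 7.1*v - 1.12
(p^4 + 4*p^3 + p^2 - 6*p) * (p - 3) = p^5 + p^4 - 11*p^3 - 9*p^2 + 18*p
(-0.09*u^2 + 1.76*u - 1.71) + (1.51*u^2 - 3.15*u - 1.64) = 1.42*u^2 - 1.39*u - 3.35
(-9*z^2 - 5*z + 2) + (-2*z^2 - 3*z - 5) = -11*z^2 - 8*z - 3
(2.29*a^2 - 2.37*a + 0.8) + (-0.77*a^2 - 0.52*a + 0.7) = 1.52*a^2 - 2.89*a + 1.5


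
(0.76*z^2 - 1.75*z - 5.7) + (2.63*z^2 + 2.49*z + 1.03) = 3.39*z^2 + 0.74*z - 4.67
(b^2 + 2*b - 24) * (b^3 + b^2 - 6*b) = b^5 + 3*b^4 - 28*b^3 - 36*b^2 + 144*b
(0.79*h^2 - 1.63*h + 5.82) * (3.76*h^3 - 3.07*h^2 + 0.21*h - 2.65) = 2.9704*h^5 - 8.5541*h^4 + 27.0532*h^3 - 20.3032*h^2 + 5.5417*h - 15.423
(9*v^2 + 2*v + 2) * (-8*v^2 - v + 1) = -72*v^4 - 25*v^3 - 9*v^2 + 2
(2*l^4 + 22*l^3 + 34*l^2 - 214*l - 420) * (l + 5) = 2*l^5 + 32*l^4 + 144*l^3 - 44*l^2 - 1490*l - 2100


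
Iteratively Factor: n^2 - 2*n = (n)*(n - 2)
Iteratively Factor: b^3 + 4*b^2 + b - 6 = (b + 2)*(b^2 + 2*b - 3) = (b + 2)*(b + 3)*(b - 1)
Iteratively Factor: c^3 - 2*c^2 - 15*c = (c - 5)*(c^2 + 3*c) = c*(c - 5)*(c + 3)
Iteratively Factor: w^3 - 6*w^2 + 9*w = (w - 3)*(w^2 - 3*w) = (w - 3)^2*(w)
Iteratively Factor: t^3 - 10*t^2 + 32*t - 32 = (t - 4)*(t^2 - 6*t + 8) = (t - 4)^2*(t - 2)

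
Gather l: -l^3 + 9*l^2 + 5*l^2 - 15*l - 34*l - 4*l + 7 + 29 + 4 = -l^3 + 14*l^2 - 53*l + 40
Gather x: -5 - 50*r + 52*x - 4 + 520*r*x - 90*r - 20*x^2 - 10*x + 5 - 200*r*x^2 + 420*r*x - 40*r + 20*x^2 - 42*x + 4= -200*r*x^2 + 940*r*x - 180*r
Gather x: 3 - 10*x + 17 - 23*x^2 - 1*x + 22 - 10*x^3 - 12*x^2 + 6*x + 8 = -10*x^3 - 35*x^2 - 5*x + 50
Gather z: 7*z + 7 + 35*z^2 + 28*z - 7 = 35*z^2 + 35*z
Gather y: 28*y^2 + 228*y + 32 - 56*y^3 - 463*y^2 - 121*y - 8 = -56*y^3 - 435*y^2 + 107*y + 24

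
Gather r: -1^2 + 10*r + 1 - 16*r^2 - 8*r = -16*r^2 + 2*r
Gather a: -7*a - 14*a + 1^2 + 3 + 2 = 6 - 21*a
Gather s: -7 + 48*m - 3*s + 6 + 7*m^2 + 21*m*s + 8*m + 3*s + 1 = 7*m^2 + 21*m*s + 56*m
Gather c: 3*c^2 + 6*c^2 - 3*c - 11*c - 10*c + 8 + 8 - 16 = 9*c^2 - 24*c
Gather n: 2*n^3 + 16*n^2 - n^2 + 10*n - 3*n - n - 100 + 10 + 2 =2*n^3 + 15*n^2 + 6*n - 88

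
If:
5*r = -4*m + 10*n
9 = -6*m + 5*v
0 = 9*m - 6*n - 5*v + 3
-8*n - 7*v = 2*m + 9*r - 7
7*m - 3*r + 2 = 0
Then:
No Solution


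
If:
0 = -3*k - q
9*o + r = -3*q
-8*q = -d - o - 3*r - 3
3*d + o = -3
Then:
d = 17*r/222 - 36/37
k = -79*r/666 - 3/37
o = -17*r/74 - 3/37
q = 79*r/222 + 9/37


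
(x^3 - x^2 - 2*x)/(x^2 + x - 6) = x*(x + 1)/(x + 3)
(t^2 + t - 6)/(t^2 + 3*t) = (t - 2)/t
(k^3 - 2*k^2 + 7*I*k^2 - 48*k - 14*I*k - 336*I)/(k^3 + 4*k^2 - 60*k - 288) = (k + 7*I)/(k + 6)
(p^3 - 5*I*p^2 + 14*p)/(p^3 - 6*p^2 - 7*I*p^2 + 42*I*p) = (p + 2*I)/(p - 6)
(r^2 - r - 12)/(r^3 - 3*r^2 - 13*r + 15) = (r - 4)/(r^2 - 6*r + 5)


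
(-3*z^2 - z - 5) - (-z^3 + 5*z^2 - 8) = z^3 - 8*z^2 - z + 3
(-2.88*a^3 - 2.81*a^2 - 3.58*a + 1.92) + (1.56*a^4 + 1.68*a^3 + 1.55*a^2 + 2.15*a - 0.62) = 1.56*a^4 - 1.2*a^3 - 1.26*a^2 - 1.43*a + 1.3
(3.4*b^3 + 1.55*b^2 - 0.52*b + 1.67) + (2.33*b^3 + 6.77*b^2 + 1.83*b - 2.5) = 5.73*b^3 + 8.32*b^2 + 1.31*b - 0.83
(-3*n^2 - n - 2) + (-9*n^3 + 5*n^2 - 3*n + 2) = -9*n^3 + 2*n^2 - 4*n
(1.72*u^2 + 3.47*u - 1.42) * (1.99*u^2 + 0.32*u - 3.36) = 3.4228*u^4 + 7.4557*u^3 - 7.4946*u^2 - 12.1136*u + 4.7712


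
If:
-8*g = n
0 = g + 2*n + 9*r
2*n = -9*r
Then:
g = 0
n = 0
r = 0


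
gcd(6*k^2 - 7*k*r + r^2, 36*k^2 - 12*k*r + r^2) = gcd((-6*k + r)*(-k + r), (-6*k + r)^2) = -6*k + r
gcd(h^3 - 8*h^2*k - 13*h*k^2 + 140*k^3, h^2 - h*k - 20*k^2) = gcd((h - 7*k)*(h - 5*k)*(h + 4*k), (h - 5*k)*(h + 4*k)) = h^2 - h*k - 20*k^2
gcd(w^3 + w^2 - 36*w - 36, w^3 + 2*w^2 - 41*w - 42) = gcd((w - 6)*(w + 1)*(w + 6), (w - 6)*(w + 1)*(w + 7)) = w^2 - 5*w - 6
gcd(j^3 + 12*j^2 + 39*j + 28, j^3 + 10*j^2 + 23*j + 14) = j^2 + 8*j + 7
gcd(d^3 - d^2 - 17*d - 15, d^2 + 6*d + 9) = d + 3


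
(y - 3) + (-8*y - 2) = -7*y - 5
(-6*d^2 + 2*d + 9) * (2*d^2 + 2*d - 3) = -12*d^4 - 8*d^3 + 40*d^2 + 12*d - 27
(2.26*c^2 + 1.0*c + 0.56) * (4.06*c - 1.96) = 9.1756*c^3 - 0.3696*c^2 + 0.3136*c - 1.0976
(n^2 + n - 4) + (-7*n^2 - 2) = -6*n^2 + n - 6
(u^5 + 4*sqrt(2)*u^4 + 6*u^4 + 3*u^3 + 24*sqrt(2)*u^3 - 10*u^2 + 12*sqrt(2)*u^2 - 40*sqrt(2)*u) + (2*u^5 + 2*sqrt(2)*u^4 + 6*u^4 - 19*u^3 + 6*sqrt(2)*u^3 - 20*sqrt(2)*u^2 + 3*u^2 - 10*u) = 3*u^5 + 6*sqrt(2)*u^4 + 12*u^4 - 16*u^3 + 30*sqrt(2)*u^3 - 8*sqrt(2)*u^2 - 7*u^2 - 40*sqrt(2)*u - 10*u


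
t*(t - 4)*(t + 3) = t^3 - t^2 - 12*t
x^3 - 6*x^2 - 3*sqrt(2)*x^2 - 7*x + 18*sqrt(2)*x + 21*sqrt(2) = (x - 7)*(x + 1)*(x - 3*sqrt(2))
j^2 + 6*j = j*(j + 6)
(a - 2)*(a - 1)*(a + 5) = a^3 + 2*a^2 - 13*a + 10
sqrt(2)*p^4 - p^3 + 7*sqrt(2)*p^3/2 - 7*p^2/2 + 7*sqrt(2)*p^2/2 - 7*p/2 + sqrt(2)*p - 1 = (p + 1)*(p + 2)*(p - sqrt(2)/2)*(sqrt(2)*p + sqrt(2)/2)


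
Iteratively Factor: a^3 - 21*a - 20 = (a - 5)*(a^2 + 5*a + 4) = (a - 5)*(a + 1)*(a + 4)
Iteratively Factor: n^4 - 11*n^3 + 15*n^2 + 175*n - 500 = (n - 5)*(n^3 - 6*n^2 - 15*n + 100) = (n - 5)^2*(n^2 - n - 20) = (n - 5)^2*(n + 4)*(n - 5)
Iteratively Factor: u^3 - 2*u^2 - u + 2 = (u - 2)*(u^2 - 1) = (u - 2)*(u + 1)*(u - 1)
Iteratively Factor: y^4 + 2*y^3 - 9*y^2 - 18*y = (y)*(y^3 + 2*y^2 - 9*y - 18) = y*(y - 3)*(y^2 + 5*y + 6) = y*(y - 3)*(y + 3)*(y + 2)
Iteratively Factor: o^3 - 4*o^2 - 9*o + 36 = (o - 4)*(o^2 - 9) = (o - 4)*(o - 3)*(o + 3)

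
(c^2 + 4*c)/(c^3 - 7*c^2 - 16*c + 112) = c/(c^2 - 11*c + 28)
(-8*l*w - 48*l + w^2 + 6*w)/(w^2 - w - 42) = (-8*l + w)/(w - 7)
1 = 1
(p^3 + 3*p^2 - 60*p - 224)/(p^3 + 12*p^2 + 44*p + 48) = (p^2 - p - 56)/(p^2 + 8*p + 12)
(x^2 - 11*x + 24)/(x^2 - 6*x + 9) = (x - 8)/(x - 3)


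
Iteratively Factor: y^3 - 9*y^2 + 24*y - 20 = (y - 5)*(y^2 - 4*y + 4) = (y - 5)*(y - 2)*(y - 2)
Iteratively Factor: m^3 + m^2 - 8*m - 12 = (m + 2)*(m^2 - m - 6) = (m - 3)*(m + 2)*(m + 2)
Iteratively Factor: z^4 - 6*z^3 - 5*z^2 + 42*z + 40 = (z + 2)*(z^3 - 8*z^2 + 11*z + 20) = (z - 4)*(z + 2)*(z^2 - 4*z - 5) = (z - 5)*(z - 4)*(z + 2)*(z + 1)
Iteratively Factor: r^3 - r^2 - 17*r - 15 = (r + 1)*(r^2 - 2*r - 15) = (r - 5)*(r + 1)*(r + 3)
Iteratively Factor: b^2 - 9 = (b + 3)*(b - 3)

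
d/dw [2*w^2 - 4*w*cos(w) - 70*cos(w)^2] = 4*w*sin(w) + 4*w + 70*sin(2*w) - 4*cos(w)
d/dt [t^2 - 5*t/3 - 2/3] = 2*t - 5/3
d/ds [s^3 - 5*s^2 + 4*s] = 3*s^2 - 10*s + 4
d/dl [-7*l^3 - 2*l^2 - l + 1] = -21*l^2 - 4*l - 1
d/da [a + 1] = 1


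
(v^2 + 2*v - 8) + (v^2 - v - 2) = 2*v^2 + v - 10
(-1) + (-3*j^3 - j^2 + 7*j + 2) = -3*j^3 - j^2 + 7*j + 1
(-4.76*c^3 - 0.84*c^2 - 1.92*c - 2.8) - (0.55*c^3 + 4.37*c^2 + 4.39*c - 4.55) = -5.31*c^3 - 5.21*c^2 - 6.31*c + 1.75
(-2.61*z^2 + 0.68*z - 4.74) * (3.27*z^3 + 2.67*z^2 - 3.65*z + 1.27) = -8.5347*z^5 - 4.7451*z^4 - 4.1577*z^3 - 18.4525*z^2 + 18.1646*z - 6.0198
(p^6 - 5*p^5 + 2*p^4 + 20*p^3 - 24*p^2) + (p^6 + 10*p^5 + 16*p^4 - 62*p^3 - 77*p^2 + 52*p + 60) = 2*p^6 + 5*p^5 + 18*p^4 - 42*p^3 - 101*p^2 + 52*p + 60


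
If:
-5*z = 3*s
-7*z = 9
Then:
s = 15/7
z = -9/7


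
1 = 1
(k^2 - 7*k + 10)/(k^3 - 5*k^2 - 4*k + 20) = 1/(k + 2)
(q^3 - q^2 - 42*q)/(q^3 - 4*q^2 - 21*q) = (q + 6)/(q + 3)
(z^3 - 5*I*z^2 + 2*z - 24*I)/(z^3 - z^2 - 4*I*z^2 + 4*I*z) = (z^2 - I*z + 6)/(z*(z - 1))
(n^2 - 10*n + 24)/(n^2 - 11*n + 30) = (n - 4)/(n - 5)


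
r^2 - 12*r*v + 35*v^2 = (r - 7*v)*(r - 5*v)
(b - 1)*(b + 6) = b^2 + 5*b - 6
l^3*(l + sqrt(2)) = l^4 + sqrt(2)*l^3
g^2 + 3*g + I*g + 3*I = (g + 3)*(g + I)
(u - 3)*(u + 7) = u^2 + 4*u - 21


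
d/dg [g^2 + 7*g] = 2*g + 7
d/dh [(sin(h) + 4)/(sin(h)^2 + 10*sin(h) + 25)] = -(sin(h) + 3)*cos(h)/(sin(h) + 5)^3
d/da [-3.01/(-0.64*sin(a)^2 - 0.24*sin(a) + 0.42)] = -(3.8528*sin(a) + 0.7224)*cos(a)/(0.64*sin(a)^2 + 0.24*sin(a) - 0.42)^2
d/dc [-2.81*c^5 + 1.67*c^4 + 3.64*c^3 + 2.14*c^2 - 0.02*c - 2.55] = -14.05*c^4 + 6.68*c^3 + 10.92*c^2 + 4.28*c - 0.02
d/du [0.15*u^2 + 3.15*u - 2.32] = 0.3*u + 3.15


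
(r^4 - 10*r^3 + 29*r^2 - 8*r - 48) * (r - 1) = r^5 - 11*r^4 + 39*r^3 - 37*r^2 - 40*r + 48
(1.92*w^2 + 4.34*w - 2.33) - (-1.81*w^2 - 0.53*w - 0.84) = 3.73*w^2 + 4.87*w - 1.49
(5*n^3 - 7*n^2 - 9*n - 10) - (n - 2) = 5*n^3 - 7*n^2 - 10*n - 8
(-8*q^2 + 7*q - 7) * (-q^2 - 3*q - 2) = 8*q^4 + 17*q^3 + 2*q^2 + 7*q + 14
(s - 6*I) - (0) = s - 6*I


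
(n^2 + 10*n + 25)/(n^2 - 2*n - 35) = (n + 5)/(n - 7)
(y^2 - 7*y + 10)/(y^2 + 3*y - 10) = (y - 5)/(y + 5)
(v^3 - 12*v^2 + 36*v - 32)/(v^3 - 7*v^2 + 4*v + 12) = (v^2 - 10*v + 16)/(v^2 - 5*v - 6)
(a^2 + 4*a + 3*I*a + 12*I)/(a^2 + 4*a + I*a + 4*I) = (a + 3*I)/(a + I)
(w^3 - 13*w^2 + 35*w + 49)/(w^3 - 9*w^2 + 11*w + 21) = (w - 7)/(w - 3)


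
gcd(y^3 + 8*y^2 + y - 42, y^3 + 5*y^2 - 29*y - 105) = y^2 + 10*y + 21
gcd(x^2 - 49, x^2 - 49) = x^2 - 49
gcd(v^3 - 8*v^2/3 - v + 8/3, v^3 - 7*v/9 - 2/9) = v - 1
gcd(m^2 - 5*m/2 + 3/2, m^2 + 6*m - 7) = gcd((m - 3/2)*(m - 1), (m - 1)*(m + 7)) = m - 1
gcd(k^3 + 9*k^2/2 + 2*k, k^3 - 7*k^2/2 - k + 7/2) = 1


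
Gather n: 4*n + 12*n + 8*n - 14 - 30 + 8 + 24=24*n - 12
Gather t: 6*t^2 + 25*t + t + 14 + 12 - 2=6*t^2 + 26*t + 24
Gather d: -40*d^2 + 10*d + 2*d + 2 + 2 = -40*d^2 + 12*d + 4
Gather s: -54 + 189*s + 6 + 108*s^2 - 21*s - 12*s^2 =96*s^2 + 168*s - 48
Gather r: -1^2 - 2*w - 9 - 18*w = -20*w - 10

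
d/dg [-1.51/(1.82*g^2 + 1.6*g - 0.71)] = (5.4964*g + 2.416)/(1.82*g^2 + 1.6*g - 0.71)^2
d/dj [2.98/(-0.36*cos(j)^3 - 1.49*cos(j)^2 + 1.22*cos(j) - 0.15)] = (-3.2184*cos(j)^2 - 8.8804*cos(j) + 3.6356)*sin(j)/(0.36*cos(j)^3 + 1.49*cos(j)^2 - 1.22*cos(j) + 0.15)^2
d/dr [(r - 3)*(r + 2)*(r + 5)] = 3*r^2 + 8*r - 11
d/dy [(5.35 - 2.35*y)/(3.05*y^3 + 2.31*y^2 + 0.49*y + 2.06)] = (14.335*y^3 - 43.524*y^2 - 24.717*y - 7.4625)/(9.3025*y^6 + 14.091*y^5 + 8.3251*y^4 + 14.8298*y^3 + 9.7573*y^2 + 2.0188*y + 4.2436)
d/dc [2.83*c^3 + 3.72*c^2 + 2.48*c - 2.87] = 8.49*c^2 + 7.44*c + 2.48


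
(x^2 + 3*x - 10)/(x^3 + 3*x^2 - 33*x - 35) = (x^2 + 3*x - 10)/(x^3 + 3*x^2 - 33*x - 35)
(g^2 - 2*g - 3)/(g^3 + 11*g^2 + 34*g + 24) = (g - 3)/(g^2 + 10*g + 24)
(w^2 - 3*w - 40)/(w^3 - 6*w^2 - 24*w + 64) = (w + 5)/(w^2 + 2*w - 8)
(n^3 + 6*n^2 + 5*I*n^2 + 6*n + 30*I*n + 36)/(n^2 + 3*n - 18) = (n^2 + 5*I*n + 6)/(n - 3)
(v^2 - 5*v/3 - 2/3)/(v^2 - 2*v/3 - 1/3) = (v - 2)/(v - 1)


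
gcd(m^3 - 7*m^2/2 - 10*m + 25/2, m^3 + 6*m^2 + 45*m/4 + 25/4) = m + 5/2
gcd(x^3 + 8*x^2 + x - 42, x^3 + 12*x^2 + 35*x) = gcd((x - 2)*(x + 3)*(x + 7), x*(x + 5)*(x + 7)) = x + 7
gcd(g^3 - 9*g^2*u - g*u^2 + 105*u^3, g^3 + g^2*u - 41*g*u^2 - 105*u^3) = -g^2 + 4*g*u + 21*u^2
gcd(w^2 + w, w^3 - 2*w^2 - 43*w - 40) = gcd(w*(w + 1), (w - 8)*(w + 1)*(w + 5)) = w + 1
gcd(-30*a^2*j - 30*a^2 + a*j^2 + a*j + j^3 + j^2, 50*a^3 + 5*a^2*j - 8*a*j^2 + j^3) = 5*a - j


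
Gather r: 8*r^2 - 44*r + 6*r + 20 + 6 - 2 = 8*r^2 - 38*r + 24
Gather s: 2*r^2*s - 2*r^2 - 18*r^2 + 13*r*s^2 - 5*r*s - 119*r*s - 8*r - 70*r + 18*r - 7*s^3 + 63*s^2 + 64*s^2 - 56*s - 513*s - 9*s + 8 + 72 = -20*r^2 - 60*r - 7*s^3 + s^2*(13*r + 127) + s*(2*r^2 - 124*r - 578) + 80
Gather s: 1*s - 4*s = -3*s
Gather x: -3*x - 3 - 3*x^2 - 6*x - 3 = -3*x^2 - 9*x - 6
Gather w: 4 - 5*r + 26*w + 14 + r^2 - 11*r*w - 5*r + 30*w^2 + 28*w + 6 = r^2 - 10*r + 30*w^2 + w*(54 - 11*r) + 24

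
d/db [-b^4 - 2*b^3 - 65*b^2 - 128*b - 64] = -4*b^3 - 6*b^2 - 130*b - 128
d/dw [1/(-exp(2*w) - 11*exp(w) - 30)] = (2*exp(w) + 11)*exp(w)/(exp(2*w) + 11*exp(w) + 30)^2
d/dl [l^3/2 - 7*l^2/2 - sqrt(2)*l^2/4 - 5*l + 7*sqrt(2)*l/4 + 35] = 3*l^2/2 - 7*l - sqrt(2)*l/2 - 5 + 7*sqrt(2)/4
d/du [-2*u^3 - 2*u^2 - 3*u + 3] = -6*u^2 - 4*u - 3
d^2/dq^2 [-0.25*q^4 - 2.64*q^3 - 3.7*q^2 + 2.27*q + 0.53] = -3.0*q^2 - 15.84*q - 7.4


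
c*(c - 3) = c^2 - 3*c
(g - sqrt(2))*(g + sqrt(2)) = g^2 - 2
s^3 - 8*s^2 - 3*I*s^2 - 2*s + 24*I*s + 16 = (s - 8)*(s - 2*I)*(s - I)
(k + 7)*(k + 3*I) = k^2 + 7*k + 3*I*k + 21*I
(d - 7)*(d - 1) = d^2 - 8*d + 7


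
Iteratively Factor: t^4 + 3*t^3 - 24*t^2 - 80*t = (t - 5)*(t^3 + 8*t^2 + 16*t) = (t - 5)*(t + 4)*(t^2 + 4*t) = t*(t - 5)*(t + 4)*(t + 4)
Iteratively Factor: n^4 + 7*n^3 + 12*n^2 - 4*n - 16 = (n + 2)*(n^3 + 5*n^2 + 2*n - 8) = (n - 1)*(n + 2)*(n^2 + 6*n + 8) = (n - 1)*(n + 2)*(n + 4)*(n + 2)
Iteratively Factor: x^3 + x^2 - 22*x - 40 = (x - 5)*(x^2 + 6*x + 8) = (x - 5)*(x + 2)*(x + 4)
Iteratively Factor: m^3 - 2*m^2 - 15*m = (m - 5)*(m^2 + 3*m) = m*(m - 5)*(m + 3)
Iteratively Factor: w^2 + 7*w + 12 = (w + 4)*(w + 3)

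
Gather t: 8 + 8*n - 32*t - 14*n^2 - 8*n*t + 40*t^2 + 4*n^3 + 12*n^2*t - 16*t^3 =4*n^3 - 14*n^2 + 8*n - 16*t^3 + 40*t^2 + t*(12*n^2 - 8*n - 32) + 8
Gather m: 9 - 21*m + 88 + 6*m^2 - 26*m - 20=6*m^2 - 47*m + 77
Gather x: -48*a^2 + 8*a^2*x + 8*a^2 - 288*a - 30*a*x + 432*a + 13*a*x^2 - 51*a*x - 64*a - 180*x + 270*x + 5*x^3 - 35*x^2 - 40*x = -40*a^2 + 80*a + 5*x^3 + x^2*(13*a - 35) + x*(8*a^2 - 81*a + 50)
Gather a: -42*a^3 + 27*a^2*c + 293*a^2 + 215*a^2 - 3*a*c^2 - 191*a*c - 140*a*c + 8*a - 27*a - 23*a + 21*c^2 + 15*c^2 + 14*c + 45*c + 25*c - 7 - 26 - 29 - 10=-42*a^3 + a^2*(27*c + 508) + a*(-3*c^2 - 331*c - 42) + 36*c^2 + 84*c - 72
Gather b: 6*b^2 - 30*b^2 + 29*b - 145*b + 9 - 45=-24*b^2 - 116*b - 36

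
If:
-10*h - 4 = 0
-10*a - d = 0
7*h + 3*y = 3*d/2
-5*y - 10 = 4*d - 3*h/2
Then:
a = 229/975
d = -458/195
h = -2/5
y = -47/195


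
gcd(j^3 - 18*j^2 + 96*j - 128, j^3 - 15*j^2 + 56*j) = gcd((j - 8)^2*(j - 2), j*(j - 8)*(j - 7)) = j - 8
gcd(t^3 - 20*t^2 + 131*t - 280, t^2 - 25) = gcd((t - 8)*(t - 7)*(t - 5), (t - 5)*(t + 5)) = t - 5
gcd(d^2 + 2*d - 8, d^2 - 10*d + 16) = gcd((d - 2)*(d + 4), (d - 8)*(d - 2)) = d - 2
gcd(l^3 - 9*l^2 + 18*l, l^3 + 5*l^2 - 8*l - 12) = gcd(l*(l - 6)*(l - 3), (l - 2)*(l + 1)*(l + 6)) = 1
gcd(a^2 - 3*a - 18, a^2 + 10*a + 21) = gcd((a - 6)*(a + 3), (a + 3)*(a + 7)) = a + 3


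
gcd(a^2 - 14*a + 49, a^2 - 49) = a - 7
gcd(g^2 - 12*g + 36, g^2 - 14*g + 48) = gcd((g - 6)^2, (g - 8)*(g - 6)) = g - 6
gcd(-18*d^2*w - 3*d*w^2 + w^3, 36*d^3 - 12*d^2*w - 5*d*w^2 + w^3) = -18*d^2 - 3*d*w + w^2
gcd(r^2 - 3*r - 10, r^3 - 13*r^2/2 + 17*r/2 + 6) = 1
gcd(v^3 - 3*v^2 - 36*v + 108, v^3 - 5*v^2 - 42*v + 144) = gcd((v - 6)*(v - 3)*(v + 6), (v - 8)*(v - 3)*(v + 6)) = v^2 + 3*v - 18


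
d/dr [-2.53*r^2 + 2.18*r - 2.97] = 2.18 - 5.06*r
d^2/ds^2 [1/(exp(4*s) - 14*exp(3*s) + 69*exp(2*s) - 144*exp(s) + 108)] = 2*((-8*exp(3*s) + 63*exp(2*s) - 138*exp(s) + 72)*(exp(4*s) - 14*exp(3*s) + 69*exp(2*s) - 144*exp(s) + 108) + 4*(2*exp(3*s) - 21*exp(2*s) + 69*exp(s) - 72)^2*exp(s))*exp(s)/(exp(4*s) - 14*exp(3*s) + 69*exp(2*s) - 144*exp(s) + 108)^3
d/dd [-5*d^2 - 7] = -10*d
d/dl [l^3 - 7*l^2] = l*(3*l - 14)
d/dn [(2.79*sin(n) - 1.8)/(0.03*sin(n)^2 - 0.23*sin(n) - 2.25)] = (-0.0837*sin(n)^2 + 0.108*sin(n) - 6.6915)*cos(n)/(0.0009*sin(n)^4 - 0.0138*sin(n)^3 - 0.0821*sin(n)^2 + 1.035*sin(n) + 5.0625)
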